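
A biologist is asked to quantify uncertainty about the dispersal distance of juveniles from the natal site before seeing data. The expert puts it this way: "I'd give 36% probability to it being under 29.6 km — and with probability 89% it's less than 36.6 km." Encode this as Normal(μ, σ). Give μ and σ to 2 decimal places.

For Normal(μ,σ), the p-quantile is μ + z_p·σ. Here z_{0.36} = -0.3585, z_{0.89} = 1.227.
So 29.6 = μ − 0.3585σ and 36.6 = μ + 1.227σ.
Subtracting: σ = (36.6 − 29.6)/(1.227 − (-0.3585)) = 4.42.
Then μ = 29.6 − (-0.3585)·4.42 = 31.18.

μ = 31.18, σ = 4.42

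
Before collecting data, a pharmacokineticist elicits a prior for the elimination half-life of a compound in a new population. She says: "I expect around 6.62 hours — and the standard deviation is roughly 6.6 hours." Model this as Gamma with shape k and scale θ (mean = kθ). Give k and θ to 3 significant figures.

k ≈ 1.01, θ ≈ 6.58

For Gamma(k, scale θ): mean = kθ, variance = kθ², so CV = 1/√k.
CV = SD/mean = 6.6/6.62 = 0.997, hence k = 1/CV² = 1.01.
Then θ = mean/k = 6.62/1.01 = 6.58.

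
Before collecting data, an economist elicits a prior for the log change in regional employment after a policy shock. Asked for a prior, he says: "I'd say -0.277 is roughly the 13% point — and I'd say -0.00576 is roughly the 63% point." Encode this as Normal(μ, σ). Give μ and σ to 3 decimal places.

For Normal(μ,σ), the p-quantile is μ + z_p·σ. Here z_{0.13} = -1.126, z_{0.63} = 0.3319.
So -0.277 = μ − 1.126σ and -0.00576 = μ + 0.3319σ.
Subtracting: σ = (-0.00576 − -0.277)/(0.3319 − (-1.126)) = 0.186.
Then μ = -0.277 − (-1.126)·0.186 = -0.067.

μ = -0.067, σ = 0.186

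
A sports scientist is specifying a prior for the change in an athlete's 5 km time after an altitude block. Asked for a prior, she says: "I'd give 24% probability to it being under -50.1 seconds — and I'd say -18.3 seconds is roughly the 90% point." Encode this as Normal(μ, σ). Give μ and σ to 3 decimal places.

μ = -38.801, σ = 15.997

For Normal(μ,σ), the p-quantile is μ + z_p·σ. Here z_{0.24} = -0.7063, z_{0.9} = 1.282.
So -50.1 = μ − 0.7063σ and -18.3 = μ + 1.282σ.
Subtracting: σ = (-18.3 − -50.1)/(1.282 − (-0.7063)) = 15.997.
Then μ = -50.1 − (-0.7063)·15.997 = -38.801.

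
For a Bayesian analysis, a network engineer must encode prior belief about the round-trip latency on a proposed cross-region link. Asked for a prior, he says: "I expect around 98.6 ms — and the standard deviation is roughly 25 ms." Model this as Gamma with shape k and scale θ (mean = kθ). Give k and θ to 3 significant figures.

k ≈ 15.6, θ ≈ 6.34

For Gamma(k, scale θ): mean = kθ, variance = kθ², so CV = 1/√k.
CV = SD/mean = 25/98.6 = 0.2535, hence k = 1/CV² = 15.6.
Then θ = mean/k = 98.6/15.6 = 6.34.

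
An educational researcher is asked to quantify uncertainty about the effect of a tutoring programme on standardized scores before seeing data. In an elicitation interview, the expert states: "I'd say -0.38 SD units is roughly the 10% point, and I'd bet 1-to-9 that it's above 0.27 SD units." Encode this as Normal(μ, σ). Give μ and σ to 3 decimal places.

μ = -0.055, σ = 0.254

The p-quantile of Normal(μ,σ) is μ + z_p·σ, with z_{0.1} = -1.282 and z_{0.9} = 1.282.
Eliminate σ: μ = (z₂·x₁ − z₁·x₂)/(z₂ − z₁) = (1.282·-0.38 − (-1.282)·0.27)/2.563 = -0.055.
Then σ = (x₂ − x₁)/(z₂ − z₁) = (0.27 − -0.38)/2.563 = 0.254.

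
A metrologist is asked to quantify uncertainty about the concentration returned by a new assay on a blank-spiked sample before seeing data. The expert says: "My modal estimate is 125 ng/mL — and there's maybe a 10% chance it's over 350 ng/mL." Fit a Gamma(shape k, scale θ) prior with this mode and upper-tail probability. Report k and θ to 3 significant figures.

Gamma(k,θ) with k>1 has mode (k−1)θ, so θ = 125/(k−1).
Need P(X < 350) = 0.9 with θ tied to k this way. Start at k = 2, θ = 125: P(X<350) ≈ 0.769.
Too low — raise k to concentrate. Iterating converges to k ≈ 2.8.
Then θ = 125/(2.8−1) ≈ 69.4.

k ≈ 2.8, θ ≈ 69.4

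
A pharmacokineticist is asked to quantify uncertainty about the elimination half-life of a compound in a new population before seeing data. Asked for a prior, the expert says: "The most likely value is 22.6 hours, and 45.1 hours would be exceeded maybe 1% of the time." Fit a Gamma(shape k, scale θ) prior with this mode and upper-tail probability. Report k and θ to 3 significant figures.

Gamma(k,θ) with k>1 has mode (k−1)θ, so θ = 22.6/(k−1).
Need P(X < 45.1) = 0.99 with θ tied to k this way. Start at k = 2, θ = 22.6: P(X<45.1) ≈ 0.593.
Too low — raise k to concentrate. Iterating converges to k ≈ 11.3.
Then θ = 22.6/(11.3−1) ≈ 2.2.

k ≈ 11.3, θ ≈ 2.2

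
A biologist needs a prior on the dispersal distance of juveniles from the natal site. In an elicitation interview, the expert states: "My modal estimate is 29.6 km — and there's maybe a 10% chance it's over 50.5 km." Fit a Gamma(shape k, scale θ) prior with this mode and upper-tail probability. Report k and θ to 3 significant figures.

Gamma(k,θ) with k>1 has mode (k−1)θ, so θ = 29.6/(k−1).
Need P(X < 50.5) = 0.9 with θ tied to k this way. Start at k = 2, θ = 29.6: P(X<50.5) ≈ 0.509.
Too low — raise k to concentrate. Iterating converges to k ≈ 7.64.
Then θ = 29.6/(7.64−1) ≈ 4.46.

k ≈ 7.64, θ ≈ 4.46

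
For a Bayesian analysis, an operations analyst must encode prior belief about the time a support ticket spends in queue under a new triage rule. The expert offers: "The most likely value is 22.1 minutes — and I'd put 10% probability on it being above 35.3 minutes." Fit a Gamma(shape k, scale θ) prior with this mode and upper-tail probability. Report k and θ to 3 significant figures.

Gamma(k,θ) with k>1 has mode (k−1)θ, so θ = 22.1/(k−1).
Need P(X < 35.3) = 0.9 with θ tied to k this way. Start at k = 2, θ = 22.1: P(X<35.3) ≈ 0.474.
Too low — raise k to concentrate. Iterating converges to k ≈ 9.56.
Then θ = 22.1/(9.56−1) ≈ 2.58.

k ≈ 9.56, θ ≈ 2.58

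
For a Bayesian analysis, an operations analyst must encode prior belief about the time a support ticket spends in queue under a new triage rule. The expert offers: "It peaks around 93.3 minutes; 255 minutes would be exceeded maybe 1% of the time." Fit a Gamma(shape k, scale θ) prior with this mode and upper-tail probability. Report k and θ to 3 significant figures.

Gamma(k,θ) with k>1 has mode (k−1)θ, so θ = 93.3/(k−1).
Need P(X < 255) = 0.99 with θ tied to k this way. Start at k = 2, θ = 93.3: P(X<255) ≈ 0.757.
Too low — raise k to concentrate. Iterating converges to k ≈ 5.55.
Then θ = 93.3/(5.55−1) ≈ 20.5.

k ≈ 5.55, θ ≈ 20.5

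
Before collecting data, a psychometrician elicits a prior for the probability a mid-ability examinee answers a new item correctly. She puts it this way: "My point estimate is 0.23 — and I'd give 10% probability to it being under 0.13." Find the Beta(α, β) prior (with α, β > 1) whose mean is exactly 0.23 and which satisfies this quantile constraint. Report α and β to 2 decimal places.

α ≈ 5.90, β ≈ 19.76

With mean 0.23 fixed, write α = 0.23s, β = 0.77s where s = α+β.
Need P(θ < 0.13) = 0.1 under Beta(0.23s, 0.77s). Normal approximation: (q−m)/√(m(1−m)/s) ≈ z_{0.1} = -1.28, so s ≈ 0.23·0.77·(-1.28)²/(0.13−0.23)² = 29.1.
At s = 29.1: P(θ<0.13) ≈ 0.084. Adjusting to match 0.1 gives s ≈ 25.66.
So α = 0.23·25.66 ≈ 5.90, β = 0.77·25.66 ≈ 19.76.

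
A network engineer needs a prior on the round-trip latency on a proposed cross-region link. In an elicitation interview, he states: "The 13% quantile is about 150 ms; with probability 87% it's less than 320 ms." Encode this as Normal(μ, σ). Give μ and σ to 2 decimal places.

For Normal(μ,σ), the p-quantile is μ + z_p·σ. Here z_{0.13} = -1.126, z_{0.87} = 1.126.
So 150 = μ − 1.126σ and 320 = μ + 1.126σ.
Subtracting: σ = (320 − 150)/(1.126 − (-1.126)) = 75.46.
Then μ = 150 − (-1.126)·75.46 = 235.00.

μ = 235.00, σ = 75.46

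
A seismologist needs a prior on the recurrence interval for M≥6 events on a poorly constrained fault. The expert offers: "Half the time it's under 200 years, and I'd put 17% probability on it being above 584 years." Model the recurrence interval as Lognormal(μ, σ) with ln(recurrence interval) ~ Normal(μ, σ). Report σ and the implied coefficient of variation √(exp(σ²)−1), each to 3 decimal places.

If T ~ Lognormal(μ,σ) then ln T ~ Normal(μ,σ), so the p-quantile of ln T is μ + z_p·σ.
ln(200) = 5.298 and ln(584) = 6.37; z_{0.5} = 0, z_{0.83} = 0.9542.
σ = (6.37 − 5.298)/(0.9542 − (0)) = 1.123.
μ = 5.298 − (0)·1.123 = 5.298.
CV = √(exp(σ²)−1) = √(exp(1.2613)−1) = 1.591.

σ ≈ 1.123, CV ≈ 1.591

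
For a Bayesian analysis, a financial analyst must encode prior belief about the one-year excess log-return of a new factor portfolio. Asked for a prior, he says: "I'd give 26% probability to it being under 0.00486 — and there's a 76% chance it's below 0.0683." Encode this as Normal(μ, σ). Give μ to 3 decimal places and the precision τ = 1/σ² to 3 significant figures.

The p-quantile of Normal(μ,σ) is μ + z_p·σ, with z_{0.26} = -0.6433 and z_{0.76} = 0.7063.
Eliminate σ: μ = (z₂·x₁ − z₁·x₂)/(z₂ − z₁) = (0.7063·0.00486 − (-0.6433)·0.0683)/1.35 = 0.035.
Then σ = (x₂ − x₁)/(z₂ − z₁) = (0.0683 − 0.00486)/1.35 = 0.047.
Precision τ = 1/σ² = 1/0.047² = 453.

μ = 0.035, τ = 453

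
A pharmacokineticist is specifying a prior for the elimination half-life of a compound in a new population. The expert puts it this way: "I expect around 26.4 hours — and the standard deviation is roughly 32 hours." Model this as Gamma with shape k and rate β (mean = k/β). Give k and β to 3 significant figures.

For Gamma(k, rate β): mean = k/β, variance = k/β², so CV = 1/√k.
CV = SD/mean = 32/26.4 = 1.212, hence k = 1/CV² = 0.681.
Then β = k/mean = 0.681/26.4 = 0.0258.

k ≈ 0.681, β ≈ 0.0258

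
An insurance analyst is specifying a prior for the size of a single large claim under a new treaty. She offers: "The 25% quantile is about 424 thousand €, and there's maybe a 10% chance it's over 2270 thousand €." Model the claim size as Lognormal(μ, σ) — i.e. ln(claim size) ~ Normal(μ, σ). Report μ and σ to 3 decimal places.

If T ~ Lognormal(μ,σ) then ln T ~ Normal(μ,σ), so the p-quantile of ln T is μ + z_p·σ.
ln(424) = 6.05 and ln(2270) = 7.728; z_{0.25} = -0.6745, z_{0.9} = 1.282.
σ = (7.728 − 6.05)/(1.282 − (-0.6745)) = 0.858.
μ = 6.05 − (-0.6745)·0.858 = 6.628.

μ ≈ 6.628, σ ≈ 0.858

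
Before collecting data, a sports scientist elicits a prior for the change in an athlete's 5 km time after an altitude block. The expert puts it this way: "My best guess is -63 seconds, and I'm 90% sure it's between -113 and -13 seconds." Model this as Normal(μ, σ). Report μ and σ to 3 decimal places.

μ = -63.000, σ = 30.398

A symmetric 90% interval runs μ ± z·σ with z = 1.645.
Half-width = 50, so σ = 50/1.645 = 30.398.
μ is the stated best guess, -63.000.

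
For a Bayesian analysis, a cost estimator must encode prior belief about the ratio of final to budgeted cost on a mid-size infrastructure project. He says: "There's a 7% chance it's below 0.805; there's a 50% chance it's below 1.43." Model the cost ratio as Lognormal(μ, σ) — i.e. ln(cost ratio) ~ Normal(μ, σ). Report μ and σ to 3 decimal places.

μ ≈ 0.358, σ ≈ 0.389

If T ~ Lognormal(μ,σ) then ln T ~ Normal(μ,σ), so the p-quantile of ln T is μ + z_p·σ.
ln(0.805) = -0.2169 and ln(1.43) = 0.3577; z_{0.07} = -1.476, z_{0.5} = 0.
σ = (0.3577 − -0.2169)/(0 − (-1.476)) = 0.389.
μ = -0.2169 − (-1.476)·0.389 = 0.358.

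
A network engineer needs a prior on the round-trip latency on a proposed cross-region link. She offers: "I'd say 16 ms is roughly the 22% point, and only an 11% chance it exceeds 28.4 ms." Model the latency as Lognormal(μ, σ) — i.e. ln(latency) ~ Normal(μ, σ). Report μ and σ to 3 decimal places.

μ ≈ 2.994, σ ≈ 0.287

If T ~ Lognormal(μ,σ) then ln T ~ Normal(μ,σ), so the p-quantile of ln T is μ + z_p·σ.
ln(16) = 2.773 and ln(28.4) = 3.346; z_{0.22} = -0.7722, z_{0.89} = 1.227.
σ = (3.346 − 2.773)/(1.227 − (-0.7722)) = 0.287.
μ = 2.773 − (-0.7722)·0.287 = 2.994.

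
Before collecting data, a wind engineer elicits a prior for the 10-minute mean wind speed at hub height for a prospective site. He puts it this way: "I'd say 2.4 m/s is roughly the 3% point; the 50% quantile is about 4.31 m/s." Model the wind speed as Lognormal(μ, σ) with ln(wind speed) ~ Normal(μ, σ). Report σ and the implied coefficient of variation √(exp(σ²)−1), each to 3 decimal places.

σ ≈ 0.311, CV ≈ 0.319

If T ~ Lognormal(μ,σ) then ln T ~ Normal(μ,σ), so the p-quantile of ln T is μ + z_p·σ.
ln(2.4) = 0.8755 and ln(4.31) = 1.461; z_{0.03} = -1.881, z_{0.5} = 0.
σ = (1.461 − 0.8755)/(0 − (-1.881)) = 0.311.
μ = 0.8755 − (-1.881)·0.311 = 1.461.
CV = √(exp(σ²)−1) = √(exp(0.0969)−1) = 0.319.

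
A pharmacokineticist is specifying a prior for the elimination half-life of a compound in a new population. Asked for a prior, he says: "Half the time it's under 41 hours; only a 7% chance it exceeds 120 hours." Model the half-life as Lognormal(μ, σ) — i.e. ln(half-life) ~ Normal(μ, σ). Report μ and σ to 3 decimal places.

If T ~ Lognormal(μ,σ) then ln T ~ Normal(μ,σ), so the p-quantile of ln T is μ + z_p·σ.
ln(41) = 3.714 and ln(120) = 4.787; z_{0.5} = 0, z_{0.93} = 1.476.
σ = (4.787 − 3.714)/(1.476 − (0)) = 0.728.
μ = 3.714 − (0)·0.728 = 3.714.

μ ≈ 3.714, σ ≈ 0.728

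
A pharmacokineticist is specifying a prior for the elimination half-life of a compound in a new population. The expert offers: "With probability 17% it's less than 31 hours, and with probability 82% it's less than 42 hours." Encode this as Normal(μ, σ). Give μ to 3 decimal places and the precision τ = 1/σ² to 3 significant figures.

μ = 36.614, τ = 0.0289

The p-quantile of Normal(μ,σ) is μ + z_p·σ, with z_{0.17} = -0.9542 and z_{0.82} = 0.9154.
Eliminate σ: μ = (z₂·x₁ − z₁·x₂)/(z₂ − z₁) = (0.9154·31 − (-0.9542)·42)/1.87 = 36.614.
Then σ = (x₂ − x₁)/(z₂ − z₁) = (42 − 31)/1.87 = 5.884.
Precision τ = 1/σ² = 1/5.884² = 0.0289.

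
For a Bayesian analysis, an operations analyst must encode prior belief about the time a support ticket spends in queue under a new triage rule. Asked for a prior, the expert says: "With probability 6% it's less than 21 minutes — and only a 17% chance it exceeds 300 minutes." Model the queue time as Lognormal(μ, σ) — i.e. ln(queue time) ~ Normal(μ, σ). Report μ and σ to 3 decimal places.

If T ~ Lognormal(μ,σ) then ln T ~ Normal(μ,σ), so the p-quantile of ln T is μ + z_p·σ.
ln(21) = 3.045 and ln(300) = 5.704; z_{0.06} = -1.555, z_{0.83} = 0.9542.
σ = (5.704 − 3.045)/(0.9542 − (-1.555)) = 1.060.
μ = 3.045 − (-1.555)·1.060 = 4.692.

μ ≈ 4.692, σ ≈ 1.060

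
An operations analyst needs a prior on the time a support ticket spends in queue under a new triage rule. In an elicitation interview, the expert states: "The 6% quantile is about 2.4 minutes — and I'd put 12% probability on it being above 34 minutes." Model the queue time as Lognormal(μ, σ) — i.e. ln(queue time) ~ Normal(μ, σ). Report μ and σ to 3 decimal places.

μ ≈ 2.385, σ ≈ 0.971

If T ~ Lognormal(μ,σ) then ln T ~ Normal(μ,σ), so the p-quantile of ln T is μ + z_p·σ.
ln(2.4) = 0.8755 and ln(34) = 3.526; z_{0.06} = -1.555, z_{0.88} = 1.175.
σ = (3.526 − 0.8755)/(1.175 − (-1.555)) = 0.971.
μ = 0.8755 − (-1.555)·0.971 = 2.385.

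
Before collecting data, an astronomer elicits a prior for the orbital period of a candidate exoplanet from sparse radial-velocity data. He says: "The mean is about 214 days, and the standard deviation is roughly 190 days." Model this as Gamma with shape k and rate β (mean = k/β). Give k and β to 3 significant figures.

For Gamma(k, rate β): mean = k/β, variance = k/β², so CV = 1/√k.
CV = SD/mean = 190/214 = 0.8879, hence k = 1/CV² = 1.27.
Then β = k/mean = 1.27/214 = 0.00593.

k ≈ 1.27, β ≈ 0.00593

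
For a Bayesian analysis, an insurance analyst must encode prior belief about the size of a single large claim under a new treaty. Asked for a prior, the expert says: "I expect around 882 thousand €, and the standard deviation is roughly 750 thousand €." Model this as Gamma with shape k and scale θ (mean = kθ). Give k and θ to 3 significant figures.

k ≈ 1.38, θ ≈ 638

For Gamma(k, scale θ): mean = kθ, variance = kθ², so CV = 1/√k.
CV = SD/mean = 750/882 = 0.8503, hence k = 1/CV² = 1.38.
Then θ = mean/k = 882/1.38 = 638.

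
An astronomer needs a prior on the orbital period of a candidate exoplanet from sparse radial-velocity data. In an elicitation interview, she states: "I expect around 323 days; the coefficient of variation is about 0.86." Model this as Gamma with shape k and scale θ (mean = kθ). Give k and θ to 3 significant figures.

k ≈ 1.35, θ ≈ 239

For Gamma(k, scale θ): mean = kθ, variance = kθ², so CV = 1/√k.
CV = 0.86, hence k = 1/CV² = 1.35.
Then θ = mean/k = 323/1.35 = 239.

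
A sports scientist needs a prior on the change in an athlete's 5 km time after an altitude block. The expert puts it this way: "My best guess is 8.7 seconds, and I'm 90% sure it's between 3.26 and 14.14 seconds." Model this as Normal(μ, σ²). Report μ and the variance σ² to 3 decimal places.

A symmetric 90% interval runs μ ± z·σ with z = 1.645.
Half-width = 5.44, so σ = 5.44/1.645 = 3.3073 and σ² = 10.938.
μ is the stated best guess, 8.700.

μ = 8.700, σ² = 10.938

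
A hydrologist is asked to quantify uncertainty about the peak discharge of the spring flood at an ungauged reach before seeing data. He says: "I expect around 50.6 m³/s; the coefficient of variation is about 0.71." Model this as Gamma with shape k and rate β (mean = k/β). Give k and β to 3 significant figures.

For Gamma(k, rate β): mean = k/β, variance = k/β², so CV = 1/√k.
CV = 0.71, hence k = 1/CV² = 1.98.
Then β = k/mean = 1.98/50.6 = 0.0392.

k ≈ 1.98, β ≈ 0.0392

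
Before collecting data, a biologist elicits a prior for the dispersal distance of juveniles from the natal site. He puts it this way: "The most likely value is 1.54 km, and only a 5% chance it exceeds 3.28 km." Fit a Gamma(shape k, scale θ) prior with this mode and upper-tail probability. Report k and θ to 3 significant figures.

k ≈ 5.83, θ ≈ 0.319

Gamma(k,θ) with k>1 has mode (k−1)θ, so θ = 1.54/(k−1).
Need P(X < 3.28) = 0.95 with θ tied to k this way. Start at k = 2, θ = 1.54: P(X<3.28) ≈ 0.628.
Too low — raise k to concentrate. Iterating converges to k ≈ 5.83.
Then θ = 1.54/(5.83−1) ≈ 0.319.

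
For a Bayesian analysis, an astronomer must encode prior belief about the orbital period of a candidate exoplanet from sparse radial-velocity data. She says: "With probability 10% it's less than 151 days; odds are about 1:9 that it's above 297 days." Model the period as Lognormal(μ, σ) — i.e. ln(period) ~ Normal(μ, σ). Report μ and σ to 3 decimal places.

If T ~ Lognormal(μ,σ) then ln T ~ Normal(μ,σ), so the p-quantile of ln T is μ + z_p·σ.
ln(151) = 5.017 and ln(297) = 5.694; z_{0.1} = -1.282, z_{0.9} = 1.282.
σ = (5.694 − 5.017)/(1.282 − (-1.282)) = 0.264.
μ = 5.017 − (-1.282)·0.264 = 5.356.

μ ≈ 5.356, σ ≈ 0.264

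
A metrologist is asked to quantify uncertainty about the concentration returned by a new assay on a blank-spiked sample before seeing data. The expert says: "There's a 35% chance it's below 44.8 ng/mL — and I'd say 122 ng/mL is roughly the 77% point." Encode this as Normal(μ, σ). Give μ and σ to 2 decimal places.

The p-quantile of Normal(μ,σ) is μ + z_p·σ, with z_{0.35} = -0.3853 and z_{0.77} = 0.7388.
Eliminate σ: μ = (z₂·x₁ − z₁·x₂)/(z₂ − z₁) = (0.7388·44.8 − (-0.3853)·122)/1.124 = 71.26.
Then σ = (x₂ − x₁)/(z₂ − z₁) = (122 − 44.8)/1.124 = 68.67.

μ = 71.26, σ = 68.67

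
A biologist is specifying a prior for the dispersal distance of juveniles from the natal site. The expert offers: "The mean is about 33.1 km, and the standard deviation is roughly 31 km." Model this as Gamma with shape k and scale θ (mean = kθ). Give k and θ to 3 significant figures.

For Gamma(k, scale θ): mean = kθ, variance = kθ², so CV = 1/√k.
CV = SD/mean = 31/33.1 = 0.9366, hence k = 1/CV² = 1.14.
Then θ = mean/k = 33.1/1.14 = 29.

k ≈ 1.14, θ ≈ 29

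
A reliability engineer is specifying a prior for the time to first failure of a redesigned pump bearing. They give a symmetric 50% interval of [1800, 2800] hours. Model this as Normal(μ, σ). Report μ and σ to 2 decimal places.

A symmetric 50% interval runs μ ± z·σ with z = 0.6745.
Half-width = 500, so σ = 500/0.6745 = 741.30.
μ is the interval midpoint, 2300.00.

μ = 2300.00, σ = 741.30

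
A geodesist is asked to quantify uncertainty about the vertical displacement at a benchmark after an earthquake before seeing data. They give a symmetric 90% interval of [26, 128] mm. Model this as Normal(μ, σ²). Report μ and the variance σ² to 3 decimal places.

μ = 77.000, σ² = 961.360

A symmetric 90% interval runs μ ± z·σ with z = 1.645.
Half-width = 51, so σ = 51/1.645 = 31.0058 and σ² = 961.360.
μ is the interval midpoint, 77.000.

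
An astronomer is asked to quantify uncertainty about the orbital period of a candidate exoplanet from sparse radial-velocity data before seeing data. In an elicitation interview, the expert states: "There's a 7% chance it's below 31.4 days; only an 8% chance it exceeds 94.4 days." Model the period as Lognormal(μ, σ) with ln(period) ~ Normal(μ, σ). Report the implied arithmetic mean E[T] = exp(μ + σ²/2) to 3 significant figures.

E[T] ≈ 59.4 days

If T ~ Lognormal(μ,σ) then ln T ~ Normal(μ,σ), so the p-quantile of ln T is μ + z_p·σ.
ln(31.4) = 3.447 and ln(94.4) = 4.548; z_{0.07} = -1.476, z_{0.92} = 1.405.
σ = (4.548 − 3.447)/(1.405 − (-1.476)) = 0.382.
μ = 3.447 − (-1.476)·0.382 = 4.011.
E[T] = exp(μ + σ²/2) = exp(4.011 + 0.0730) = 59.4 days.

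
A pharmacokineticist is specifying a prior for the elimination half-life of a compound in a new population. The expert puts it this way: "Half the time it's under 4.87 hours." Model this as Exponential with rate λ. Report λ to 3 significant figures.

λ ≈ 0.142

Exponential median = ln 2 / λ, so λ = ln 2 / 4.87 = 0.142.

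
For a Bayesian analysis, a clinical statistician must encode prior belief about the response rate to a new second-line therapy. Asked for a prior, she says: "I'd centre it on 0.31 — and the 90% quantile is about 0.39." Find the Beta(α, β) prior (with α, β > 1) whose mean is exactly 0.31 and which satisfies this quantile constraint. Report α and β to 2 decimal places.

With mean 0.31 fixed, write α = 0.31s, β = 0.69s where s = α+β.
Need P(θ < 0.39) = 0.9 under Beta(0.31s, 0.69s). Normal approximation: (q−m)/√(m(1−m)/s) ≈ z_{0.9} = 1.28, so s ≈ 0.31·0.69·(1.28)²/(0.39−0.31)² = 54.9.
At s = 54.9: P(θ<0.39) ≈ 0.897. Adjusting to match 0.9 gives s ≈ 56.44.
So α = 0.31·56.44 ≈ 17.50, β = 0.69·56.44 ≈ 38.95.

α ≈ 17.50, β ≈ 38.95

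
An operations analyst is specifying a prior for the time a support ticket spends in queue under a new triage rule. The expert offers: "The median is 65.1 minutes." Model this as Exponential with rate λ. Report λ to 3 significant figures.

Exponential median = ln 2 / λ, so λ = ln 2 / 65.1 = 0.0106.

λ ≈ 0.0106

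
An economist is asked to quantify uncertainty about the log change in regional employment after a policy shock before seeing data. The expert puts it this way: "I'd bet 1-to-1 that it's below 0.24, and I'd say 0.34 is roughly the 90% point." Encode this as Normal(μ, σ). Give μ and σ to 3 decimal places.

For Normal(μ,σ), the p-quantile is μ + z_p·σ. Here z_{0.5} = 0, z_{0.9} = 1.282.
So 0.24 = μ + 0σ and 0.34 = μ + 1.282σ.
Subtracting: σ = (0.34 − 0.24)/(1.282 − (0)) = 0.078.
Then μ = 0.24 − (0)·0.078 = 0.240.

μ = 0.240, σ = 0.078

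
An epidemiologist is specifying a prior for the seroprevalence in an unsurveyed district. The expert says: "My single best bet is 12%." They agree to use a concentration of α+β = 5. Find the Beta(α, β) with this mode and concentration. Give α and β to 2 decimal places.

α = 1.36, β = 3.64

For α,β > 1 the Beta mode is (α−1)/(α+β−2). With α+β = 5, the mode is (α−1)/3.
Set (α−1)/3 = 0.12 → α = 1 + 0.12·3 = 1.36.
β = 5 − α = 3.64.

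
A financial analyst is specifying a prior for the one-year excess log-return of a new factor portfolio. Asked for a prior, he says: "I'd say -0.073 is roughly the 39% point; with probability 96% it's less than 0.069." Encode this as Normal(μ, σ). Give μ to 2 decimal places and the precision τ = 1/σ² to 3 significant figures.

μ = -0.05, τ = 204

For Normal(μ,σ), the p-quantile is μ + z_p·σ. Here z_{0.39} = -0.2793, z_{0.96} = 1.751.
So -0.073 = μ − 0.2793σ and 0.069 = μ + 1.751σ.
Subtracting: σ = (0.069 − -0.073)/(1.751 − (-0.2793)) = 0.07.
Then μ = -0.073 − (-0.2793)·0.07 = -0.05.
Precision τ = 1/σ² = 1/0.06995² = 204.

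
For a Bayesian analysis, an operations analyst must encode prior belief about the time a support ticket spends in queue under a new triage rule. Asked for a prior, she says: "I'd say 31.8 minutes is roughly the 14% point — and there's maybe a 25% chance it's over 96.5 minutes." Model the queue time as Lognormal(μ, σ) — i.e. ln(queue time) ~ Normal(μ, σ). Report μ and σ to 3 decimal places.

If T ~ Lognormal(μ,σ) then ln T ~ Normal(μ,σ), so the p-quantile of ln T is μ + z_p·σ.
ln(31.8) = 3.459 and ln(96.5) = 4.57; z_{0.14} = -1.08, z_{0.75} = 0.6745.
σ = (4.57 − 3.459)/(0.6745 − (-1.08)) = 0.633.
μ = 3.459 − (-1.08)·0.633 = 4.143.

μ ≈ 4.143, σ ≈ 0.633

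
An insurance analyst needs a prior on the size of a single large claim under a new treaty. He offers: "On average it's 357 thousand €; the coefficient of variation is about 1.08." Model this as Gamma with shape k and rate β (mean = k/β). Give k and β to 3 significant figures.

k ≈ 0.857, β ≈ 0.0024

For Gamma(k, rate β): mean = k/β, variance = k/β², so CV = 1/√k.
CV = 1.08, hence k = 1/CV² = 0.857.
Then β = k/mean = 0.857/357 = 0.0024.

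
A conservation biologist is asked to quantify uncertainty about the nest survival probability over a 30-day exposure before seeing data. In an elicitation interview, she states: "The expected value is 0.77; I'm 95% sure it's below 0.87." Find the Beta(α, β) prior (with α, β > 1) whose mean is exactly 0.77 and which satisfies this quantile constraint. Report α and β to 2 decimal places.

With mean 0.77 fixed, write α = 0.77s, β = 0.23s where s = α+β.
Need P(θ < 0.87) = 0.95 under Beta(0.77s, 0.23s). Normal approximation: (q−m)/√(m(1−m)/s) ≈ z_{0.95} = 1.64, so s ≈ 0.77·0.23·(1.64)²/(0.87−0.77)² = 47.9.
At s = 47.9: P(θ<0.87) ≈ 0.965. Adjusting to match 0.95 gives s ≈ 39.99.
So α = 0.77·39.99 ≈ 30.79, β = 0.23·39.99 ≈ 9.20.

α ≈ 30.79, β ≈ 9.20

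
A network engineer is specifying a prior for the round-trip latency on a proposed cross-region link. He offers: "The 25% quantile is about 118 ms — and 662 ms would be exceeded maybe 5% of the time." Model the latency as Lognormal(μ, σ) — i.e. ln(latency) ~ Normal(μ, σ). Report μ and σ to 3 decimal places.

If T ~ Lognormal(μ,σ) then ln T ~ Normal(μ,σ), so the p-quantile of ln T is μ + z_p·σ.
ln(118) = 4.771 and ln(662) = 6.495; z_{0.25} = -0.6745, z_{0.95} = 1.645.
σ = (6.495 − 4.771)/(1.645 − (-0.6745)) = 0.744.
μ = 4.771 − (-0.6745)·0.744 = 5.272.

μ ≈ 5.272, σ ≈ 0.744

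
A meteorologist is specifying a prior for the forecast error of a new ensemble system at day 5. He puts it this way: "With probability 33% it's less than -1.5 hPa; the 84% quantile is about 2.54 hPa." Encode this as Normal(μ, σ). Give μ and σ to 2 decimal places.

For Normal(μ,σ), the p-quantile is μ + z_p·σ. Here z_{0.33} = -0.4399, z_{0.84} = 0.9945.
So -1.5 = μ − 0.4399σ and 2.54 = μ + 0.9945σ.
Subtracting: σ = (2.54 − -1.5)/(0.9945 − (-0.4399)) = 2.82.
Then μ = -1.5 − (-0.4399)·2.82 = -0.26.

μ = -0.26, σ = 2.82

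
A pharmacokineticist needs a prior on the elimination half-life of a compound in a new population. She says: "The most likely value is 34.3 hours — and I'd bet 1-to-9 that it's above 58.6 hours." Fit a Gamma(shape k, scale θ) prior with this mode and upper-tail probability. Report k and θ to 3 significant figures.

Gamma(k,θ) with k>1 has mode (k−1)θ, so θ = 34.3/(k−1).
Need P(X < 58.6) = 0.9 with θ tied to k this way. Start at k = 2, θ = 34.3: P(X<58.6) ≈ 0.509.
Too low — raise k to concentrate. Iterating converges to k ≈ 7.6.
Then θ = 34.3/(7.6−1) ≈ 5.19.

k ≈ 7.6, θ ≈ 5.19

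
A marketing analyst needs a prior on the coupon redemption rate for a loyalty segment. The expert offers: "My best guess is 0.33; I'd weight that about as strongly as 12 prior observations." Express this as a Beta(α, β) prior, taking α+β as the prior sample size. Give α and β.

α = 3.96, β = 8.04

Under the effective-sample-size interpretation, Beta(α, β) has prior mean α/(α+β) and prior sample size α+β.
So α+β = 12 and α/(α+β) = 0.33, giving α = 0.33·12 = 3.96 and β = 12 − 3.96 = 8.04.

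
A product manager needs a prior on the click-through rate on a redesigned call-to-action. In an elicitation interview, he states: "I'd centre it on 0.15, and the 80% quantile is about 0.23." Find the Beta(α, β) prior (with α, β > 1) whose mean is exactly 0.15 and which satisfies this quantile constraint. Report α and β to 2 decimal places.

With mean 0.15 fixed, write α = 0.15s, β = 0.85s where s = α+β.
Need P(θ < 0.23) = 0.8 under Beta(0.15s, 0.85s). Normal approximation: (q−m)/√(m(1−m)/s) ≈ z_{0.8} = 0.842, so s ≈ 0.15·0.85·(0.842)²/(0.23−0.15)² = 14.1.
At s = 14.1: P(θ<0.23) ≈ 0.818. Adjusting to match 0.8 gives s ≈ 11.03.
So α = 0.15·11.03 ≈ 1.65, β = 0.85·11.03 ≈ 9.37.

α ≈ 1.65, β ≈ 9.37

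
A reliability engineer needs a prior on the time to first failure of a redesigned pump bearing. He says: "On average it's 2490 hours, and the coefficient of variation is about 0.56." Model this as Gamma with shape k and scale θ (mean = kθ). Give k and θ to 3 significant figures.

For Gamma(k, scale θ): mean = kθ, variance = kθ², so CV = 1/√k.
CV = 0.56, hence k = 1/CV² = 3.19.
Then θ = mean/k = 2490/3.19 = 781.

k ≈ 3.19, θ ≈ 781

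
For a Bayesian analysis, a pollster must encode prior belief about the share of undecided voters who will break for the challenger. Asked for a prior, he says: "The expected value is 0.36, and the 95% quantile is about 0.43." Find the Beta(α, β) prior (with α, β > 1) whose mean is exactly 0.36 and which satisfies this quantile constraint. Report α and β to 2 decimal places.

α ≈ 47.10, β ≈ 83.73

With mean 0.36 fixed, write α = 0.36s, β = 0.64s where s = α+β.
Need P(θ < 0.43) = 0.95 under Beta(0.36s, 0.64s). Normal approximation: (q−m)/√(m(1−m)/s) ≈ z_{0.95} = 1.64, so s ≈ 0.36·0.64·(1.64)²/(0.43−0.36)² = 127.2.
At s = 127.2: P(θ<0.43) ≈ 0.948. Adjusting to match 0.95 gives s ≈ 130.83.
So α = 0.36·130.83 ≈ 47.10, β = 0.64·130.83 ≈ 83.73.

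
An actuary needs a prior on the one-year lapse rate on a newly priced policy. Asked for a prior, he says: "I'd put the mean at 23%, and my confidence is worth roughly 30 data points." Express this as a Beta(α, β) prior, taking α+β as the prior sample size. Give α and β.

α = 6.9, β = 23.1

Under the effective-sample-size interpretation, Beta(α, β) has prior mean α/(α+β) and prior sample size α+β.
So α+β = 30 and α/(α+β) = 0.23, giving α = 0.23·30 = 6.9 and β = 30 − 6.9 = 23.1.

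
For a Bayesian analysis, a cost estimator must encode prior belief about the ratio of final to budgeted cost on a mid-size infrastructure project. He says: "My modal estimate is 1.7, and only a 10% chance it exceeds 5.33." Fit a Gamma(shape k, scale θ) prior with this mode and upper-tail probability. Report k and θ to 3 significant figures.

k ≈ 2.45, θ ≈ 1.17

Gamma(k,θ) with k>1 has mode (k−1)θ, so θ = 1.7/(k−1).
Need P(X < 5.33) = 0.9 with θ tied to k this way. Start at k = 2, θ = 1.7: P(X<5.33) ≈ 0.820.
Too low — raise k to concentrate. Iterating converges to k ≈ 2.45.
Then θ = 1.7/(2.45−1) ≈ 1.17.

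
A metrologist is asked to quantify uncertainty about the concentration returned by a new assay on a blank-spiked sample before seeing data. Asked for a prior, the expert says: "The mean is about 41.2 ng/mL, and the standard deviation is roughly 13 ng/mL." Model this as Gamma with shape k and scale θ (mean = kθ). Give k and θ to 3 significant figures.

k ≈ 10, θ ≈ 4.1

For Gamma(k, scale θ): mean = kθ, variance = kθ², so CV = 1/√k.
CV = SD/mean = 13/41.2 = 0.3155, hence k = 1/CV² = 10.
Then θ = mean/k = 41.2/10 = 4.1.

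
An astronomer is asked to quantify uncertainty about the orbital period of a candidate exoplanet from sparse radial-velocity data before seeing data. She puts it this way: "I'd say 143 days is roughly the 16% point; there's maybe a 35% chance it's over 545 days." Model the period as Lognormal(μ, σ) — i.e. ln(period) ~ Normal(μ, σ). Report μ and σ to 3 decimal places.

If T ~ Lognormal(μ,σ) then ln T ~ Normal(μ,σ), so the p-quantile of ln T is μ + z_p·σ.
ln(143) = 4.963 and ln(545) = 6.301; z_{0.16} = -0.9945, z_{0.65} = 0.3853.
σ = (6.301 − 4.963)/(0.3853 − (-0.9945)) = 0.970.
μ = 4.963 − (-0.9945)·0.970 = 5.927.

μ ≈ 5.927, σ ≈ 0.970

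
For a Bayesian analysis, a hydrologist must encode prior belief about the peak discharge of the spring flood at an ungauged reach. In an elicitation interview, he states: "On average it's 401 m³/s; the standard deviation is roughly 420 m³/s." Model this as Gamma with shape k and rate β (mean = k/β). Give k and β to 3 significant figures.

For Gamma(k, rate β): mean = k/β, variance = k/β², so CV = 1/√k.
CV = SD/mean = 420/401 = 1.047, hence k = 1/CV² = 0.912.
Then β = k/mean = 0.912/401 = 0.00227.

k ≈ 0.912, β ≈ 0.00227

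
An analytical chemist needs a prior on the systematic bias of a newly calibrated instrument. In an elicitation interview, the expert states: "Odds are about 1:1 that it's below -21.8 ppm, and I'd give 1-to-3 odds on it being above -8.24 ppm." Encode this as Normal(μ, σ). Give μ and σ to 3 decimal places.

For Normal(μ,σ), the p-quantile is μ + z_p·σ. Here z_{0.5} = 0, z_{0.75} = 0.6745.
So -21.8 = μ + 0σ and -8.24 = μ + 0.6745σ.
Subtracting: σ = (-8.24 − -21.8)/(0.6745 − (0)) = 20.104.
Then μ = -21.8 − (0)·20.104 = -21.800.

μ = -21.800, σ = 20.104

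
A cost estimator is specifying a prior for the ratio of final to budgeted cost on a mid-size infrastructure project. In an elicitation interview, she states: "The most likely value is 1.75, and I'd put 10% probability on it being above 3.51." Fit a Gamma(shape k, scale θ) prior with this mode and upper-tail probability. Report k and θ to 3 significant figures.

k ≈ 4.96, θ ≈ 0.442

Gamma(k,θ) with k>1 has mode (k−1)θ, so θ = 1.75/(k−1).
Need P(X < 3.51) = 0.9 with θ tied to k this way. Start at k = 2, θ = 1.75: P(X<3.51) ≈ 0.596.
Too low — raise k to concentrate. Iterating converges to k ≈ 4.96.
Then θ = 1.75/(4.96−1) ≈ 0.442.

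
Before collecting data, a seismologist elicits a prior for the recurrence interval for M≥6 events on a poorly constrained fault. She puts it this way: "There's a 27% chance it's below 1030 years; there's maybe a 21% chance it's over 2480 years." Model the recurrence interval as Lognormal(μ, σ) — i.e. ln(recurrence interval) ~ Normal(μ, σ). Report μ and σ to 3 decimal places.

μ ≈ 7.317, σ ≈ 0.619

If T ~ Lognormal(μ,σ) then ln T ~ Normal(μ,σ), so the p-quantile of ln T is μ + z_p·σ.
ln(1030) = 6.937 and ln(2480) = 7.816; z_{0.27} = -0.6128, z_{0.79} = 0.8064.
σ = (7.816 − 6.937)/(0.8064 − (-0.6128)) = 0.619.
μ = 6.937 − (-0.6128)·0.619 = 7.317.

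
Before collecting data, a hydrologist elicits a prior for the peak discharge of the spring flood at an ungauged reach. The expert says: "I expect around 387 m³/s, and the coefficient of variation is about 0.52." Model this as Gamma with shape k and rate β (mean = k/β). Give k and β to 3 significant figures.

k ≈ 3.7, β ≈ 0.00956

For Gamma(k, rate β): mean = k/β, variance = k/β², so CV = 1/√k.
CV = 0.52, hence k = 1/CV² = 3.7.
Then β = k/mean = 3.7/387 = 0.00956.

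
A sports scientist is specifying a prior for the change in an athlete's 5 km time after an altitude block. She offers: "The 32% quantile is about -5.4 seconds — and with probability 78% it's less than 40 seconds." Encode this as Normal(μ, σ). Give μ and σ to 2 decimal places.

The p-quantile of Normal(μ,σ) is μ + z_p·σ, with z_{0.32} = -0.4677 and z_{0.78} = 0.7722.
Eliminate σ: μ = (z₂·x₁ − z₁·x₂)/(z₂ − z₁) = (0.7722·-5.4 − (-0.4677)·40)/1.24 = 11.73.
Then σ = (x₂ − x₁)/(z₂ − z₁) = (40 − -5.4)/1.24 = 36.62.

μ = 11.73, σ = 36.62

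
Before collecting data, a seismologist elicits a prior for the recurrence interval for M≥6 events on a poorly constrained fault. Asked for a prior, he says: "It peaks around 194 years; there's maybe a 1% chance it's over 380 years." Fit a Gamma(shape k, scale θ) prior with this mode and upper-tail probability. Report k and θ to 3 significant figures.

k ≈ 11.9, θ ≈ 17.8

Gamma(k,θ) with k>1 has mode (k−1)θ, so θ = 194/(k−1).
Need P(X < 380) = 0.99 with θ tied to k this way. Start at k = 2, θ = 194: P(X<380) ≈ 0.583.
Too low — raise k to concentrate. Iterating converges to k ≈ 11.9.
Then θ = 194/(11.9−1) ≈ 17.8.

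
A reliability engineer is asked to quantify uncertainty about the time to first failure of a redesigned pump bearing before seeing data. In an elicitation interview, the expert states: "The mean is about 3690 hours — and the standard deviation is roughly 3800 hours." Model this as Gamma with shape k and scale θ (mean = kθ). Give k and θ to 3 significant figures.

For Gamma(k, scale θ): mean = kθ, variance = kθ², so CV = 1/√k.
CV = SD/mean = 3800/3690 = 1.03, hence k = 1/CV² = 0.943.
Then θ = mean/k = 3690/0.943 = 3910.

k ≈ 0.943, θ ≈ 3910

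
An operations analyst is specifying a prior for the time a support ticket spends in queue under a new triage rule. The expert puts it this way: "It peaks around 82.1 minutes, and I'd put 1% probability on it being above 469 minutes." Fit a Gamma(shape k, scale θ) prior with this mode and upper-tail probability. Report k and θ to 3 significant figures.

Gamma(k,θ) with k>1 has mode (k−1)θ, so θ = 82.1/(k−1).
Need P(X < 469) = 0.99 with θ tied to k this way. Start at k = 2, θ = 82.1: P(X<469) ≈ 0.978.
Too low — raise k to concentrate. Iterating converges to k ≈ 2.24.
Then θ = 82.1/(2.24−1) ≈ 66.3.

k ≈ 2.24, θ ≈ 66.3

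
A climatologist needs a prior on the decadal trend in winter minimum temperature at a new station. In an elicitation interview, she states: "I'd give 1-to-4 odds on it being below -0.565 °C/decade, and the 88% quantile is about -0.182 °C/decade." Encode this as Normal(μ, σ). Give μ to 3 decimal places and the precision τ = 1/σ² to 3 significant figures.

μ = -0.405, τ = 27.7

For Normal(μ,σ), the p-quantile is μ + z_p·σ. Here z_{0.2} = -0.8416, z_{0.88} = 1.175.
So -0.565 = μ − 0.8416σ and -0.182 = μ + 1.175σ.
Subtracting: σ = (-0.182 − -0.565)/(1.175 − (-0.8416)) = 0.190.
Then μ = -0.565 − (-0.8416)·0.190 = -0.405.
Precision τ = 1/σ² = 1/0.1899² = 27.7.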